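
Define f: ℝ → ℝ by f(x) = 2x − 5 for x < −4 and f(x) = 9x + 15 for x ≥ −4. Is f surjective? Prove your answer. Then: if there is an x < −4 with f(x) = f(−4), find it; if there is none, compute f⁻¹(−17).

-8

Both pieces are strictly increasing (slopes 2 and 9), so each is injective on its own interval.
The left piece maps (−∞, −4) onto (−∞, −13); the right piece maps [−4, ∞) onto [−21, ∞).
The union (−∞, −13) ∪ [−21, ∞) covers ℝ, so f is surjective.
For the follow-up: the images overlap, so an x < −4 with f(x) = f(−4) exists. f(−4) = −21; solving 2x − 5 = −21 for x < −4 gives x = (−21 + 5)/2 = −8.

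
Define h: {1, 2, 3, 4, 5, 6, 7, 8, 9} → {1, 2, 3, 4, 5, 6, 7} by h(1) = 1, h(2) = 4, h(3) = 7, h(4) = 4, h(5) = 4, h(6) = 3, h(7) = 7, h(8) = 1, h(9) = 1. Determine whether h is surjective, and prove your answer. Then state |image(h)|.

4

No element maps to 2, so h is not surjective.
The image of h is {1, 3, 4, 7}, which has 4 elements.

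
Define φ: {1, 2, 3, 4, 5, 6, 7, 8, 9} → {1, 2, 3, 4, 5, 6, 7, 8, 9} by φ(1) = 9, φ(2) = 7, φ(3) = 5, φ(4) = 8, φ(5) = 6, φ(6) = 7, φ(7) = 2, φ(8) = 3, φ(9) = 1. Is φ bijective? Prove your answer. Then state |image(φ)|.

8

φ(2) = 7 = φ(6) with 2 ≠ 6, so φ is not injective, hence not bijective.
The image of φ is {1, 2, 3, 5, 6, 7, 8, 9}, which has 8 elements.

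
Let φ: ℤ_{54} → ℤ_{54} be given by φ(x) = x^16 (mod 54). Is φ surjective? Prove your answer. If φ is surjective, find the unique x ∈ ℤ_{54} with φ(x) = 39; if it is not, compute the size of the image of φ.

φ(0) = 0^16 = 0.
φ(6): Repeated squaring mod 54: 6^1 ≡ 6, 6^2 ≡ 6² = 36, 6^4 ≡ 36² = 1296 ≡ 0, 6^8 ≡ 0² = 0, 6^16 ≡ 0² = 0. So 6^16 ≡ 0 (mod 54).
So φ(0) = φ(6) = 0 while 0 ≠ 6, thus φ is not injective.
A non-injective map from the 54-element set ℤ_{54} to itself takes at most 53 distinct values, so it cannot be surjective. Hence φ is not surjective.
Since φ is not surjective, we determine |image(φ)|. Computing x^16 mod 54 for each x (by repeated squaring, reducing mod 54 at every step), the values φ(0), φ(1), …, φ(53) are: 0, 1, 34, 27, 22, 13, 0, 43, 46, 27, 10, 25, 0, 31, 4, 27, 52, 37, 0, 19, 16, 27, 40, 49, 0, 7, 28, 27, 28, 7, 0, 49, 40, 27, 16, 19, 0, 37, 52, 27, 4, 31, 0, 25, 10, 27, 46, 43, 0, 13, 22, 27, 34, 1.
The distinct values are {0, 1, 4, 7, 10, 13, 16, 19, 22, 25, 27, 28, 31, 34, 37, 40, 43, 46, 49, 52}; there are 20 of them.

20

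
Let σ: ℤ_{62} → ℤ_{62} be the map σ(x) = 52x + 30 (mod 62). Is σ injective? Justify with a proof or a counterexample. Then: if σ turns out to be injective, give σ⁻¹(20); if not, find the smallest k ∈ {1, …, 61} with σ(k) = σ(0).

We have gcd(52, 62) = 2 > 1. Taking x_1 = 0 and x_2 = 31: σ(0) = 30 and σ(31) = 52·31 + 30 = 1642 ≡ 30 (mod 62).
So σ(0) = σ(31) while 0 ≠ 31, therefore σ is not injective.
Since σ is not injective, we find the least positive k with σ(k) = σ(0): this means 52k ≡ 0 (mod 62), i.e. 62 ∣ 52k. Since gcd(52, 62) = 2, dividing through by 2 this holds exactly when 31 ∣ 26k, and as gcd(26, 31) = 1, exactly when 31 ∣ k.
The smallest positive such k is 31.

31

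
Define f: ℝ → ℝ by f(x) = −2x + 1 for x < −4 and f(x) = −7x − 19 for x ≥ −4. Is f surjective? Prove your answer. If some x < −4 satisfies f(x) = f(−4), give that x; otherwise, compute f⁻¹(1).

Both pieces are strictly decreasing (slopes −2 and −7), so each is injective on its own interval.
The left piece maps (−∞, −4) onto (9, ∞); the right piece maps [−4, ∞) onto (−∞, 9].
These images together cover ℝ, so f is surjective.
Because the two images are disjoint, no x < −4 has f(x) = f(−4), so we compute f⁻¹(1): 1 lies in (−∞, 9], so solve −7x − 19 = 1: x = (1 + 19)/(−7) = −20/7.

-20/7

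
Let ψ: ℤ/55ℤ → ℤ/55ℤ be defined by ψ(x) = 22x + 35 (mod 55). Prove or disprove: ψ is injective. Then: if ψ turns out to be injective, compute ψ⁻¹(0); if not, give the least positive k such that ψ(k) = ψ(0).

We have gcd(22, 55) = 11 > 1. Taking x_1 = 0 and x_2 = 5: ψ(0) = 35 and ψ(5) = 22·5 + 35 = 145 ≡ 35 (mod 55).
So ψ(0) = ψ(5) while 0 ≠ 5, hence ψ is not injective.
Since ψ is not injective, we find the least positive k with ψ(k) = ψ(0): this means 22k ≡ 0 (mod 55), i.e. 55 ∣ 22k. Since gcd(22, 55) = 11, dividing through by 11 this holds exactly when 5 ∣ 2k, and as gcd(2, 5) = 1, exactly when 5 ∣ k.
The smallest positive such k is 5.

5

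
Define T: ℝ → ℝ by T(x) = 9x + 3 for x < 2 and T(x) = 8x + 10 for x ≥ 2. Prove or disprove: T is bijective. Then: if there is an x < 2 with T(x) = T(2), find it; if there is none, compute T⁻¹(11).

Both pieces are strictly increasing (slopes 9 and 8), so each is injective on its own interval.
The left piece maps (−∞, 2) onto (−∞, 21); the right piece maps [2, ∞) onto [26, ∞).
The images leave a gap (21 has no preimage), so T is not surjective, hence not bijective.
Because the two images are disjoint, no x < 2 has T(x) = T(2), so we compute T⁻¹(11): 11 lies in (−∞, 21), so solve 9x + 3 = 11: x = (11 − 3)/9 = 8/9.

8/9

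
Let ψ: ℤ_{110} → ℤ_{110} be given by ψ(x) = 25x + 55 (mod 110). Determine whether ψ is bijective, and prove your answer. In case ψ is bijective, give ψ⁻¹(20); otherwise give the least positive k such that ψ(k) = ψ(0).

By definition, ψ is injective when ψ(u) = ψ(v) forces u = v.
We have gcd(25, 110) = 5 > 1. Taking u = 0 and v = 22: ψ(0) = 55 and ψ(22) = 25·22 + 55 = 605 ≡ 55 (mod 110).
So ψ(0) = ψ(22) while 0 ≠ 22, hence ψ is not injective, hence not bijective.
Since ψ is not bijective, we find the least positive k with ψ(k) = ψ(0): this means 25k ≡ 0 (mod 110), i.e. 110 ∣ 25k. Since gcd(25, 110) = 5, dividing through by 5 this holds exactly when 22 ∣ 5k, and as gcd(5, 22) = 1, exactly when 22 ∣ k.
The smallest positive such k is 22.

22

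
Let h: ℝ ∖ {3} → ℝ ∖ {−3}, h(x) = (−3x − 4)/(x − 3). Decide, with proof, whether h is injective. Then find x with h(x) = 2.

2/5

Suppose h(a) = h(b). Cross-multiplying: (−3a − 4)(b − 3) = (−3b − 4)(a − 3).
Expanding both sides and cancelling the symmetric terms leaves 13·(a − b) = 0. Since 13 ≠ 0, a = b. So h is injective.
Solving h(x) = 2: cross-multiplying gives −3x − 4 = 2(x − 3), which rearranges to −5x = −2, so x = 2/5.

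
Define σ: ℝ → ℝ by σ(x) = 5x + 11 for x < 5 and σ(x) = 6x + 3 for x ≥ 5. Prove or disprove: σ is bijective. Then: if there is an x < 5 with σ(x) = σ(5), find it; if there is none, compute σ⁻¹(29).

Both pieces are strictly increasing (slopes 5 and 6), so each is injective on its own interval.
The left piece maps (−∞, 5) onto (−∞, 36); the right piece maps [5, ∞) onto [33, ∞).
These images overlap. In particular σ(5) = 33 (right piece), and solving 5x + 11 = 33 on the left piece gives x = 22/5 < 5.
So σ(22/5) = σ(5) with 22/5 ≠ 5, and σ is not injective, hence not bijective. This x = 22/5 is the requested value below 5.

22/5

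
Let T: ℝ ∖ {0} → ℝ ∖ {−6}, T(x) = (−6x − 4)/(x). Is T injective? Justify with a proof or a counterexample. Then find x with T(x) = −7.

Suppose T(u) = T(v). Cross-multiplying: (−6u − 4)(v) = (−6v − 4)(u).
Expanding both sides and cancelling the symmetric terms leaves 4·(u − v) = 0. Since 4 ≠ 0, u = v. Therefore T is injective.
Solving T(x) = −7: cross-multiplying gives −6x − 4 = −7(x), which rearranges to 1x = 4, so x = 4.

4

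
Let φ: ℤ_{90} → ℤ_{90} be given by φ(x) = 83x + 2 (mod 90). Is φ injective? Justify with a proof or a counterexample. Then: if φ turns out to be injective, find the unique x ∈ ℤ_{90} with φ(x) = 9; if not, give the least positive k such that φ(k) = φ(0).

If φ(a) = φ(b), then 83a ≡ 83b (mod 90). Because gcd(83, 90) = 1, we may cancel 83 to get a ≡ b (mod 90).
Thus φ is injective.
We now compute 83⁻¹ mod 90 explicitly. Euclid's algorithm: 90 = 1·83 + 7, 83 = 11·7 + 6, 7 = 1·6 + 1; back-substituting gives 1 = 77·83 − 71·90, so 83⁻¹ ≡ 77 (mod 90).
Since φ is injective, we find φ⁻¹(9): we need 83x ≡ 9 − 2 ≡ 7 (mod 90). Using 83⁻¹ = 77: x ≡ 77·7 = 539 = 5·90 + 89, so x = 89.
Check: φ(89) = 83·89 + 2 = 7389 = 82·90 + 9 ≡ 9 (mod 90).

89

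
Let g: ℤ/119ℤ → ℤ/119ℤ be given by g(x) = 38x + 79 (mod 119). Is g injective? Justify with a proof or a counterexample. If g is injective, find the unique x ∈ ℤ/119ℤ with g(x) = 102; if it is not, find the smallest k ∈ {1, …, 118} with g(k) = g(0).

10

If g(u) = g(v), then 38u ≡ 38v (mod 119). Because gcd(38, 119) = 1, we may cancel 38 to get u ≡ v (mod 119).
So g is injective.
We now compute 38⁻¹ mod 119 explicitly. Euclid's algorithm: 119 = 3·38 + 5, 38 = 7·5 + 3, 5 = 1·3 + 2, 3 = 1·2 + 1; back-substituting gives 1 = 47·38 − 15·119, so 38⁻¹ ≡ 47 (mod 119).
Since g is injective, we find g⁻¹(102): we need 38x ≡ 102 − 79 ≡ 23 (mod 119). Using 38⁻¹ = 47: x ≡ 47·23 = 1081 = 9·119 + 10, so x = 10.
Check: g(10) = 38·10 + 79 = 459 = 3·119 + 102 ≡ 102 (mod 119).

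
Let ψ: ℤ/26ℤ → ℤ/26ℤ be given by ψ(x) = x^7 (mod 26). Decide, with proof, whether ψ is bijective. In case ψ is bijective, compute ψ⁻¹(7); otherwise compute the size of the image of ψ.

19

Computing x^7 mod 26 for each x (by repeated squaring, reducing mod 26 at every step), the values ψ(0), ψ(1), …, ψ(25) are: 0, 1, 24, 3, 4, 21, 20, 19, 18, 9, 10, 15, 12, 13, 14, 11, 16, 17, 8, 7, 6, 5, 22, 23, 2, 25.
Every element of ℤ/26ℤ appears exactly once in this list, so ψ is a bijection, and in particular bijective.
Since ψ is bijective, we read off the preimage of 7 from the same table: ψ(19) = 7, so ψ⁻¹(7) = 19.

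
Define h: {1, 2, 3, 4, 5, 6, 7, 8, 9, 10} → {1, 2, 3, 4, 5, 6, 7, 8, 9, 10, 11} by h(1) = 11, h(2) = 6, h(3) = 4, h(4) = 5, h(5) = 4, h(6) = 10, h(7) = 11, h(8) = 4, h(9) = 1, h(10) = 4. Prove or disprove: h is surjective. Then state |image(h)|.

No element maps to 2, so h is not surjective.
The image of h is {1, 4, 5, 6, 10, 11}, which has 6 elements.

6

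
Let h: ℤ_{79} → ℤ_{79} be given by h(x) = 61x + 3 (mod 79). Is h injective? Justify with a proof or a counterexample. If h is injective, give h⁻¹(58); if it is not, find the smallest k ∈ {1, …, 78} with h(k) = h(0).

Suppose h(x_1) = h(x_2) in ℤ_{79}. Then 61x_1 + 3 ≡ 61x_2 + 3 (mod 79), therefore 61(x_1 − x_2) ≡ 0 (mod 79).
Since gcd(61, 79) = 1, 61 is invertible modulo 79, therefore x_1 − x_2 ≡ 0 (mod 79), i.e. x_1 = x_2.
Hence h is injective.
We now compute 61⁻¹ mod 79 explicitly. Euclid's algorithm: 79 = 1·61 + 18, 61 = 3·18 + 7, 18 = 2·7 + 4, 7 = 1·4 + 3, 4 = 1·3 + 1; back-substituting gives 1 = 57·61 − 44·79, so 61⁻¹ ≡ 57 (mod 79).
Since h is injective, we compute h⁻¹(58): solve 61x + 3 ≡ 58 (mod 79), i.e. 61x ≡ 55 (mod 79).
Multiplying by 61⁻¹ = 57 gives x ≡ 57·55 = 3135 = 39·79 + 54 ≡ 54 (mod 79).
Check: h(54) = 61·54 + 3 = 3297 = 41·79 + 58 ≡ 58 (mod 79).

54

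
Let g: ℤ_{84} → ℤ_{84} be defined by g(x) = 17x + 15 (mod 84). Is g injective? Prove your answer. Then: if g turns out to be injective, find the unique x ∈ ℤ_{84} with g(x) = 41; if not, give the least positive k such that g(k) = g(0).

Recall: g is injective when g(u) = g(v) forces u = v.
Suppose g(u) = g(v) in ℤ_{84}. Then 17u + 15 ≡ 17v + 15 (mod 84), thus 17(u − v) ≡ 0 (mod 84).
Since gcd(17, 84) = 1, 17 is invertible modulo 84, hence u − v ≡ 0 (mod 84), i.e. u = v.
Thus g is injective.
We now compute 17⁻¹ mod 84 explicitly. Euclid's algorithm: 84 = 4·17 + 16, 17 = 1·16 + 1; back-substituting gives 1 = 5·17 − 1·84, so 17⁻¹ ≡ 5 (mod 84).
Since g is injective, we find g⁻¹(41): we need 17x ≡ 41 − 15 ≡ 26 (mod 84). Using 17⁻¹ = 5: x ≡ 5·26 = 130 = 1·84 + 46, so x = 46.
Check: g(46) = 17·46 + 15 = 797 = 9·84 + 41 ≡ 41 (mod 84).

46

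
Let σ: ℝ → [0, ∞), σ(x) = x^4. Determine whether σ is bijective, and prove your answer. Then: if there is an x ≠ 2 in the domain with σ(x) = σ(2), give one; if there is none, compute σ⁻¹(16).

-2

σ(2) = 16 = (−2)^4 = σ(−2) (since 4 is even), with 2 ≠ −2. So σ is not injective, hence not bijective.
For the follow-up, such an x exists: taking x = −2 ∈ ℝ gives σ(−2) = 16 = σ(2) with −2 ≠ 2.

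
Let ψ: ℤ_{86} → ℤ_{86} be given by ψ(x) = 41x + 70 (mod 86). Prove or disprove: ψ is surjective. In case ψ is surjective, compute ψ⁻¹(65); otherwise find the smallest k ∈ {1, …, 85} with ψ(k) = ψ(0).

67

Since gcd(41, 86) = 1, 41 is invertible modulo 86. Euclid's algorithm: 86 = 2·41 + 4, 41 = 10·4 + 1; back-substituting gives 1 = 21·41 − 10·86, so 41⁻¹ ≡ 21 (mod 86).
For any y ∈ ℤ_{86}, x = 21(y − 70) mod 86 satisfies ψ(x) = 41·21(y − 70) + 70 ≡ y (since 41·21 ≡ 1 mod 86). So every y has a preimage.
So ψ is surjective.
Since ψ is surjective, we find ψ⁻¹(65): we need 41x ≡ 65 − 70 ≡ 81 (mod 86). Using 41⁻¹ = 21: x ≡ 21·81 = 1701 = 19·86 + 67, so x = 67.
Check: ψ(67) = 41·67 + 70 = 2817 = 32·86 + 65 ≡ 65 (mod 86).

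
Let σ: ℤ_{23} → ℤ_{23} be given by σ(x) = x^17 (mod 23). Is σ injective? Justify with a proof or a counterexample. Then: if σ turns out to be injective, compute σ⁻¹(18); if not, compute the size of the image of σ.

2

Since 23 is prime, the nonzero elements of ℤ_{23} form a cyclic group of order 22.
As gcd(17, 22) = 1, raising to the 17th power is a bijection on this group: if x_1^17 ≡ x_2^17 then (x_1x_2^{−1})^17 = 1, and the only element of order dividing gcd(17, 22) = 1 is 1, so x_1 = x_2.
With σ(0) = 0 this makes σ injective on all of ℤ_{23}, hence bijective (finite equal-size domain and codomain). In particular σ is injective.
Since σ is injective, we find the preimage of 18. The inverse of x ↦ x^17 on (ℤ_{23})^× is x ↦ x^13, because 17·13 = 221 = 10·22 + 1 ≡ 1 (mod 22) and x^{22} = 1 for x ≠ 0 (Fermat). So σ⁻¹(18) = 18^13 mod 23.
Repeated squaring mod 23: 18^1 ≡ 18, 18^2 ≡ 18² = 324 ≡ 2, 18^4 ≡ 2² = 4, 18^8 ≡ 4² = 16. Since 13 = 8 + 4 + 1, 18^13 ≡ 16·4·18: 16·4 = 64 ≡ 18, then 18·18 = 324 ≡ 2. So 18^13 ≡ 2 (mod 23).
Hence σ⁻¹(18) = 2.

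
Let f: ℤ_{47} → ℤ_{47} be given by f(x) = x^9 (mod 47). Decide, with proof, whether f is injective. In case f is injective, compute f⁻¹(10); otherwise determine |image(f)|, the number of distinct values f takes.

44

Since 47 is prime, the nonzero elements of ℤ_{47} form a cyclic group of order 46.
As gcd(9, 46) = 1, raising to the 9th power is a bijection on this group: if a^9 ≡ b^9 then (ab^{−1})^9 = 1, and the only element of order dividing gcd(9, 46) = 1 is 1, so a = b.
With f(0) = 0 this makes f injective on all of ℤ_{47}, hence bijective (finite equal-size domain and codomain). In particular f is injective.
Since f is injective, we find the preimage of 10. The inverse of x ↦ x^9 on (ℤ_{47})^× is x ↦ x^41, because 9·41 = 369 = 8·46 + 1 ≡ 1 (mod 46) and x^{46} = 1 for x ≠ 0 (Fermat). So f⁻¹(10) = 10^41 mod 47.
Repeated squaring mod 47: 10^1 ≡ 10, 10^2 ≡ 10² = 100 ≡ 6, 10^4 ≡ 6² = 36, 10^8 ≡ 36² = 1296 ≡ 27, 10^16 ≡ 27² = 729 ≡ 24, 10^32 ≡ 24² = 576 ≡ 12. Since 41 = 32 + 8 + 1, 10^41 ≡ 12·27·10: 12·27 = 324 ≡ 42, then 42·10 = 420 ≡ 44. So 10^41 ≡ 44 (mod 47).
Hence f⁻¹(10) = 44.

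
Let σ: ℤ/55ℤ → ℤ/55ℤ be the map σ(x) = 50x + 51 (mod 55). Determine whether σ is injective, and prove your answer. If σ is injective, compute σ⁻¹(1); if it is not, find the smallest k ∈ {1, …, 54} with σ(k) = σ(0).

We have gcd(50, 55) = 5 > 1. Taking u = 0 and v = 11: σ(0) = 51 and σ(11) = 50·11 + 51 = 601 ≡ 51 (mod 55).
So σ(0) = σ(11) while 0 ≠ 11, hence σ is not injective.
Since σ is not injective, we find the least positive k with σ(k) = σ(0): this means 50k ≡ 0 (mod 55), i.e. 55 ∣ 50k. Since gcd(50, 55) = 5, dividing through by 5 this holds exactly when 11 ∣ 10k, and as gcd(10, 11) = 1, exactly when 11 ∣ k.
The smallest positive such k is 11.

11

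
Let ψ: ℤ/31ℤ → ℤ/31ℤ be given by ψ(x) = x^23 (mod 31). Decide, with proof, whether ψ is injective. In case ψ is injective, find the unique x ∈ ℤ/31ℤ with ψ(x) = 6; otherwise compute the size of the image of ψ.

Since 31 is prime, the nonzero elements of ℤ/31ℤ form a cyclic group of order 30.
As gcd(23, 30) = 1, raising to the 23rd power is a bijection on this group: if u^23 ≡ v^23 then (uv^{−1})^23 = 1, and the only element of order dividing gcd(23, 30) = 1 is 1, so u = v.
With ψ(0) = 0 this makes ψ injective on all of ℤ/31ℤ, hence bijective (finite equal-size domain and codomain). In particular ψ is injective.
Since ψ is injective, we find the preimage of 6. The inverse of x ↦ x^23 on (ℤ/31ℤ)^× is x ↦ x^17, because 23·17 = 391 = 13·30 + 1 ≡ 1 (mod 30) and x^{30} = 1 for x ≠ 0 (Fermat). So ψ⁻¹(6) = 6^17 mod 31.
Repeated squaring mod 31: 6^1 ≡ 6, 6^2 ≡ 6² = 36 ≡ 5, 6^4 ≡ 5² = 25, 6^8 ≡ 25² = 625 ≡ 5, 6^16 ≡ 5² = 25. Since 17 = 16 + 1, 6^17 ≡ 25·6: 25·6 = 150 ≡ 26. So 6^17 ≡ 26 (mod 31).
Hence ψ⁻¹(6) = 26.

26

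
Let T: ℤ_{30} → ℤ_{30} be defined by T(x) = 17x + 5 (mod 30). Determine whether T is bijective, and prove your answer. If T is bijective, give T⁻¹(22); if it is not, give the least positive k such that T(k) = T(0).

1

Recall that T is injective if T(x_1) = T(x_2) implies x_1 = x_2.
If T(x_1) = T(x_2), then 17x_1 ≡ 17x_2 (mod 30). Because gcd(17, 30) = 1, we may cancel 17 to get x_1 ≡ x_2 (mod 30).
We now compute 17⁻¹ mod 30 explicitly. Euclid's algorithm: 30 = 1·17 + 13, 17 = 1·13 + 4, 13 = 3·4 + 1; back-substituting gives 1 = 23·17 − 13·30, so 17⁻¹ ≡ 23 (mod 30).
For any y ∈ ℤ_{30}, x = 23(y − 5) mod 30 satisfies T(x) = 17·23(y − 5) + 5 ≡ y (since 17·23 ≡ 1 mod 30). So every y has a preimage.
Therefore T is bijective.
Since T is bijective, we compute T⁻¹(22): solve 17x + 5 ≡ 22 (mod 30), i.e. 17x ≡ 17 (mod 30).
Multiplying by 17⁻¹ = 23 gives x ≡ 23·17 = 391 = 13·30 + 1 ≡ 1 (mod 30).
Check: T(1) = 17·1 + 5 = 22 ≡ 22 (mod 30).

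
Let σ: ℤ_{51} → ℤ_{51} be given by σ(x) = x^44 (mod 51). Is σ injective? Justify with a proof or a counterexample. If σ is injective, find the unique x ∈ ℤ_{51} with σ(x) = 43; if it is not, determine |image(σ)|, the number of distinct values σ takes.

σ(1) = 1^44 = 1.
σ(4): Repeated squaring mod 51: 4^1 ≡ 4, 4^2 ≡ 4² = 16, 4^4 ≡ 16² = 256 ≡ 1, 4^8 ≡ 1² = 1, 4^16 ≡ 1² = 1, 4^32 ≡ 1² = 1. Since 44 = 32 + 8 + 4, 4^44 ≡ 1·1·1: 1·1 = 1, then 1·1 = 1. So 4^44 ≡ 1 (mod 51).
So σ(1) = σ(4) = 1 while 1 ≠ 4, therefore σ is not injective.
Since σ is not injective, we determine |image(σ)|. Computing x^44 mod 51 for each x (by repeated squaring, reducing mod 51 at every step), the values σ(0), σ(1), …, σ(50) are: 0, 1, 16, 21, 1, 4, 30, 13, 16, 33, 13, 13, 21, 1, 4, 33, 1, 34, 18, 16, 4, 18, 4, 13, 30, 16, 16, 30, 13, 4, 18, 4, 16, 18, 34, 1, 33, 4, 1, 21, 13, 13, 33, 16, 13, 30, 4, 1, 21, 16, 1.
The distinct values are {0, 1, 4, 13, 16, 18, 21, 30, 33, 34}; there are 10 of them.

10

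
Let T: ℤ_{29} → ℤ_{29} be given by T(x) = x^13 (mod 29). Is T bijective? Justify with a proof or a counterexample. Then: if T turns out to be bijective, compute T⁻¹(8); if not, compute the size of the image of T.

Since 29 is prime, the nonzero elements of ℤ_{29} form a cyclic group of order 28.
As gcd(13, 28) = 1, raising to the 13th power is a bijection on this group: if a^13 ≡ b^13 then (ab^{−1})^13 = 1, and the only element of order dividing gcd(13, 28) = 1 is 1, so a = b.
With T(0) = 0 this makes T injective on all of ℤ_{29}, hence bijective (finite equal-size domain and codomain). In particular T is bijective.
Since T is bijective, we find the preimage of 8. The inverse of x ↦ x^13 on (ℤ_{29})^× is x ↦ x^13, because 13·13 = 169 = 6·28 + 1 ≡ 1 (mod 28) and x^{28} = 1 for x ≠ 0 (Fermat). So T⁻¹(8) = 8^13 mod 29.
Repeated squaring mod 29: 8^1 ≡ 8, 8^2 ≡ 8² = 64 ≡ 6, 8^4 ≡ 6² = 36 ≡ 7, 8^8 ≡ 7² = 49 ≡ 20. Since 13 = 8 + 4 + 1, 8^13 ≡ 20·7·8: 20·7 = 140 ≡ 24, then 24·8 = 192 ≡ 18. So 8^13 ≡ 18 (mod 29).
Hence T⁻¹(8) = 18.

18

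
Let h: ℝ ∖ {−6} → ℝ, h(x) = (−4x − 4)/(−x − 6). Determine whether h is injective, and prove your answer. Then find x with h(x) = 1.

Suppose h(x_1) = h(x_2). Cross-multiplying: (−4x_1 − 4)(−x_2 − 6) = (−4x_2 − 4)(−x_1 − 6).
Expanding both sides and cancelling the symmetric terms leaves 20·(x_1 − x_2) = 0. Since 20 ≠ 0, x_1 = x_2. Thus h is injective.
Solving h(x) = 1: cross-multiplying gives −4x − 4 = 1(−x − 6), which rearranges to −3x = −2, so x = 2/3.

2/3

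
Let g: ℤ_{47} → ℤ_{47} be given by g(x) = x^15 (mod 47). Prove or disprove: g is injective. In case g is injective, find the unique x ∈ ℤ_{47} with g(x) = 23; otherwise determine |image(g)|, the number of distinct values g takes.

Since 47 is prime, the nonzero elements of ℤ_{47} form a cyclic group of order 46.
As gcd(15, 46) = 1, raising to the 15th power is a bijection on this group: if x_1^15 ≡ x_2^15 then (x_1x_2^{−1})^15 = 1, and the only element of order dividing gcd(15, 46) = 1 is 1, so x_1 = x_2.
With g(0) = 0 this makes g injective on all of ℤ_{47}, hence bijective (finite equal-size domain and codomain). In particular g is injective.
Since g is injective, we find the preimage of 23. The inverse of x ↦ x^15 on (ℤ_{47})^× is x ↦ x^43, because 15·43 = 645 = 14·46 + 1 ≡ 1 (mod 46) and x^{46} = 1 for x ≠ 0 (Fermat). So g⁻¹(23) = 23^43 mod 47.
Repeated squaring mod 47: 23^1 ≡ 23, 23^2 ≡ 23² = 529 ≡ 12, 23^4 ≡ 12² = 144 ≡ 3, 23^8 ≡ 3² = 9, 23^16 ≡ 9² = 81 ≡ 34, 23^32 ≡ 34² = 1156 ≡ 28. Since 43 = 32 + 8 + 2 + 1, 23^43 ≡ 28·9·12·23: 28·9 = 252 ≡ 17, then 17·12 = 204 ≡ 16, then 16·23 = 368 ≡ 39. So 23^43 ≡ 39 (mod 47).
Hence g⁻¹(23) = 39.

39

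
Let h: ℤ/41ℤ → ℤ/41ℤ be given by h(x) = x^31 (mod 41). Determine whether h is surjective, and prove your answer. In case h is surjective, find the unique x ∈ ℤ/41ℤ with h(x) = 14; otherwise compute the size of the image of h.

Since 41 is prime, the nonzero elements of ℤ/41ℤ form a cyclic group of order 40.
As gcd(31, 40) = 1, raising to the 31st power is a bijection on this group: if u^31 ≡ v^31 then (uv^{−1})^31 = 1, and the only element of order dividing gcd(31, 40) = 1 is 1, so u = v.
With h(0) = 0 this makes h injective on all of ℤ/41ℤ, hence bijective (finite equal-size domain and codomain). In particular h is surjective.
Since h is surjective, we find the preimage of 14. The inverse of x ↦ x^31 on (ℤ/41ℤ)^× is x ↦ x^31, because 31·31 = 961 = 24·40 + 1 ≡ 1 (mod 40) and x^{40} = 1 for x ≠ 0 (Fermat). So h⁻¹(14) = 14^31 mod 41.
Repeated squaring mod 41: 14^1 ≡ 14, 14^2 ≡ 14² = 196 ≡ 32, 14^4 ≡ 32² = 1024 ≡ 40, 14^8 ≡ 40² = 1600 ≡ 1, 14^16 ≡ 1² = 1. Since 31 = 16 + 8 + 4 + 2 + 1, 14^31 ≡ 1·1·40·32·14: 1·1 = 1, then 1·40 = 40, then 40·32 = 1280 ≡ 9, then 9·14 = 126 ≡ 3. So 14^31 ≡ 3 (mod 41).
Hence h⁻¹(14) = 3.

3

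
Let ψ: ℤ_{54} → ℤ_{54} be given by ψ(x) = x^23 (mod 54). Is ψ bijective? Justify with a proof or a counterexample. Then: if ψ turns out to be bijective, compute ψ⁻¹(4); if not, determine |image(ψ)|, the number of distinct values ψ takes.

38

ψ(0) = 0^23 = 0.
ψ(6): Repeated squaring mod 54: 6^1 ≡ 6, 6^2 ≡ 6² = 36, 6^4 ≡ 36² = 1296 ≡ 0, 6^8 ≡ 0² = 0, 6^16 ≡ 0² = 0. Since 23 = 16 + 4 + 2 + 1, 6^23 ≡ 0·0·36·6: 0·0 = 0, then 0·36 = 0, then 0·6 = 0. So 6^23 ≡ 0 (mod 54).
So ψ(0) = ψ(6) = 0 while 0 ≠ 6, thus ψ is not injective, hence not bijective.
Since ψ is not bijective, we determine |image(ψ)|. Computing x^23 mod 54 for each x (by repeated squaring, reducing mod 54 at every step), the values ψ(0), ψ(1), …, ψ(53) are: 0, 1, 32, 27, 52, 47, 0, 13, 44, 27, 46, 23, 0, 43, 38, 27, 4, 35, 0, 37, 14, 27, 34, 29, 0, 49, 26, 27, 28, 5, 0, 25, 20, 27, 40, 17, 0, 19, 50, 27, 16, 11, 0, 31, 8, 27, 10, 41, 0, 7, 2, 27, 22, 53.
The distinct values are {0, 1, 2, 4, 5, 7, 8, 10, 11, 13, 14, 16, 17, 19, 20, 22, 23, 25, 26, 27, 28, 29, 31, 32, 34, 35, 37, 38, 40, 41, 43, 44, 46, 47, 49, 50, 52, 53}; there are 38 of them.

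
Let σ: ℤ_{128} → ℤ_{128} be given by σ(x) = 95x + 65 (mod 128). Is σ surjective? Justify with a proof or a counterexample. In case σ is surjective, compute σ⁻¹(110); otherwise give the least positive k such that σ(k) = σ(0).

115

Recall that σ is surjective if every y in the codomain equals σ(x) for some x in the domain.
Since gcd(95, 128) = 1, 95 is invertible modulo 128. Euclid's algorithm: 128 = 1·95 + 33, 95 = 2·33 + 29, 33 = 1·29 + 4, 29 = 7·4 + 1; back-substituting gives 1 = 31·95 − 23·128, so 95⁻¹ ≡ 31 (mod 128).
For any y ∈ ℤ_{128}, x = 31(y − 65) mod 128 satisfies σ(x) = 95·31(y − 65) + 65 ≡ y (since 95·31 ≡ 1 mod 128). So every y has a preimage.
So σ is surjective.
Since σ is surjective, we find σ⁻¹(110): we need 95x ≡ 110 − 65 ≡ 45 (mod 128). Using 95⁻¹ = 31: x ≡ 31·45 = 1395 = 10·128 + 115, so x = 115.
Check: σ(115) = 95·115 + 65 = 10990 = 85·128 + 110 ≡ 110 (mod 128).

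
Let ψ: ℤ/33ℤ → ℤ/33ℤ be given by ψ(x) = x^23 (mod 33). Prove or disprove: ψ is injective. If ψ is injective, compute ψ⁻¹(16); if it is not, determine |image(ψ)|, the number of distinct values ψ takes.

Computing x^23 mod 33 for each x (by repeated squaring, reducing mod 33 at every step), the values ψ(0), ψ(1), …, ψ(32) are: 0, 1, 8, 27, 31, 26, 18, 13, 17, 3, 10, 11, 12, 19, 5, 9, 4, 29, 24, 28, 14, 21, 22, 23, 30, 16, 20, 15, 7, 2, 6, 25, 32.
Every element of ℤ/33ℤ appears exactly once in this list, so ψ is a bijection, and in particular injective.
Since ψ is injective, we read off the preimage of 16 from the same table: ψ(25) = 16, so ψ⁻¹(16) = 25.

25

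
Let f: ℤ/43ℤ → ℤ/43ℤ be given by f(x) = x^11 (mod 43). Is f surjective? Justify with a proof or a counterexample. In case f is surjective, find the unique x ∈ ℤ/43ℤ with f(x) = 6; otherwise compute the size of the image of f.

Since 43 is prime, the nonzero elements of ℤ/43ℤ form a cyclic group of order 42.
As gcd(11, 42) = 1, raising to the 11th power is a bijection on this group: if u^11 ≡ v^11 then (uv^{−1})^11 = 1, and the only element of order dividing gcd(11, 42) = 1 is 1, so u = v.
With f(0) = 0 this makes f injective on all of ℤ/43ℤ, hence bijective (finite equal-size domain and codomain). In particular f is surjective.
Since f is surjective, we find the preimage of 6. The inverse of x ↦ x^11 on (ℤ/43ℤ)^× is x ↦ x^23, because 11·23 = 253 = 6·42 + 1 ≡ 1 (mod 42) and x^{42} = 1 for x ≠ 0 (Fermat). So f⁻¹(6) = 6^23 mod 43.
Repeated squaring mod 43: 6^1 ≡ 6, 6^2 ≡ 6² = 36, 6^4 ≡ 36² = 1296 ≡ 6, 6^8 ≡ 6² = 36, 6^16 ≡ 36² = 1296 ≡ 6. Since 23 = 16 + 4 + 2 + 1, 6^23 ≡ 6·6·36·6: 6·6 = 36, then 36·36 = 1296 ≡ 6, then 6·6 = 36. So 6^23 ≡ 36 (mod 43).
Hence f⁻¹(6) = 36.

36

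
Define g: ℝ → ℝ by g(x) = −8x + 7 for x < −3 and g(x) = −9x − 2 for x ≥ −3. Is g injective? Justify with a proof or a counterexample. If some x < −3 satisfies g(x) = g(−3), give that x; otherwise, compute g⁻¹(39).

Both pieces are strictly decreasing (slopes −8 and −9), so each is injective on its own interval.
The left piece maps (−∞, −3) onto (31, ∞); the right piece maps [−3, ∞) onto (−∞, 25].
These images are disjoint, so no value is attained by both pieces. Hence g is injective.
Because the two images are disjoint, no x < −3 has g(x) = g(−3), so we compute g⁻¹(39): 39 lies in (31, ∞), so solve −8x + 7 = 39: x = (39 − 7)/(−8) = −4.

-4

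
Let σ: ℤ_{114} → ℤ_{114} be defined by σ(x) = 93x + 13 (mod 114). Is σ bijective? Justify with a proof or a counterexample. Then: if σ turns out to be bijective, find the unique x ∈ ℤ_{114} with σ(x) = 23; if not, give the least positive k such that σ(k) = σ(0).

Recall: σ is injective if σ(s) = σ(t) implies s = t.
We have gcd(93, 114) = 3 > 1. Taking s = 0 and t = 38: σ(0) = 13 and σ(38) = 93·38 + 13 = 3547 ≡ 13 (mod 114).
So σ(0) = σ(38) while 0 ≠ 38, hence σ is not injective, hence not bijective.
Since σ is not bijective, we find the least positive k with σ(k) = σ(0): this means 93k ≡ 0 (mod 114), i.e. 114 ∣ 93k. Since gcd(93, 114) = 3, dividing through by 3 this holds exactly when 38 ∣ 31k, and as gcd(31, 38) = 1, exactly when 38 ∣ k.
The smallest positive such k is 38.

38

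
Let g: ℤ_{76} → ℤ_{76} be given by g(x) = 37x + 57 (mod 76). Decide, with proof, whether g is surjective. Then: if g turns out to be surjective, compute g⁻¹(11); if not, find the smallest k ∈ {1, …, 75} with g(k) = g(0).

Since gcd(37, 76) = 1, 37 is invertible modulo 76. Euclid's algorithm: 76 = 2·37 + 2, 37 = 18·2 + 1; back-substituting gives 1 = 37·37 − 18·76, so 37⁻¹ ≡ 37 (mod 76).
Then y ↦ 37(y − 57) is a two-sided inverse to g, so every y ∈ ℤ_{76} has a preimage.
Hence g is surjective.
Since g is surjective, we compute g⁻¹(11): solve 37x + 57 ≡ 11 (mod 76), i.e. 37x ≡ 30 (mod 76).
Multiplying by 37⁻¹ = 37 gives x ≡ 37·30 = 1110 = 14·76 + 46 ≡ 46 (mod 76).
Check: g(46) = 37·46 + 57 = 1759 = 23·76 + 11 ≡ 11 (mod 76).

46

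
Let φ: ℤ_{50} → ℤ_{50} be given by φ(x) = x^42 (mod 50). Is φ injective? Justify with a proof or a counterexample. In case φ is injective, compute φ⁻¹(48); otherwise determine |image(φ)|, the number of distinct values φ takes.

22

φ(0) = 0^42 = 0.
φ(10): Repeated squaring mod 50: 10^1 ≡ 10, 10^2 ≡ 10² = 100 ≡ 0, 10^4 ≡ 0² = 0, 10^8 ≡ 0² = 0, 10^16 ≡ 0² = 0, 10^32 ≡ 0² = 0. Since 42 = 32 + 8 + 2, 10^42 ≡ 0·0·0: 0·0 = 0, then 0·0 = 0. So 10^42 ≡ 0 (mod 50).
So φ(0) = φ(10) = 0 while 0 ≠ 10, hence φ is not injective.
Since φ is not injective, we determine |image(φ)|. Computing x^42 mod 50 for each x (by repeated squaring, reducing mod 50 at every step), the values φ(0), φ(1), …, φ(49) are: 0, 1, 4, 9, 16, 25, 36, 49, 14, 31, 0, 21, 44, 19, 46, 25, 6, 39, 24, 11, 0, 41, 34, 29, 26, 25, 26, 29, 34, 41, 0, 11, 24, 39, 6, 25, 46, 19, 44, 21, 0, 31, 14, 49, 36, 25, 16, 9, 4, 1.
The distinct values are {0, 1, 4, 6, 9, 11, 14, 16, 19, 21, 24, 25, 26, 29, 31, 34, 36, 39, 41, 44, 46, 49}; there are 22 of them.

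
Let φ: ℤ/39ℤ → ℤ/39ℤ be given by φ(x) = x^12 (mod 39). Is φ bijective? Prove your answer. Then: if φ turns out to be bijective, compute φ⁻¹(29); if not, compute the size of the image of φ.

φ(1) = 1^12 = 1.
φ(2): Repeated squaring mod 39: 2^1 ≡ 2, 2^2 ≡ 2² = 4, 2^4 ≡ 4² = 16, 2^8 ≡ 16² = 256 ≡ 22. Since 12 = 8 + 4, 2^12 ≡ 22·16: 22·16 = 352 ≡ 1. So 2^12 ≡ 1 (mod 39).
So φ(1) = φ(2) = 1 while 1 ≠ 2, hence φ is not injective, hence not bijective.
Since φ is not bijective, we determine |image(φ)|. Computing x^12 mod 39 for each x (by repeated squaring, reducing mod 39 at every step), the values φ(0), φ(1), …, φ(38) are: 0, 1, 1, 27, 1, 1, 27, 1, 1, 27, 1, 1, 27, 13, 1, 27, 1, 1, 27, 1, 1, 27, 1, 1, 27, 1, 13, 27, 1, 1, 27, 1, 1, 27, 1, 1, 27, 1, 1.
The distinct values are {0, 1, 13, 27}; there are 4 of them.

4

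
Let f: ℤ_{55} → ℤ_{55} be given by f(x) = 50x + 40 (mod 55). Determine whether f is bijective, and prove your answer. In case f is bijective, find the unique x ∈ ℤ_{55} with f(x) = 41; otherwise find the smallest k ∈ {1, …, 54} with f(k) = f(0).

11

Recall: injectivity means: for all x_1, x_2 in the domain, f(x_1) = f(x_2) implies x_1 = x_2.
We have gcd(50, 55) = 5 > 1. Taking x_1 = 0 and x_2 = 11: f(0) = 40 and f(11) = 50·11 + 40 = 590 ≡ 40 (mod 55).
So f(0) = f(11) while 0 ≠ 11, hence f is not injective, hence not bijective.
Since f is not bijective, we find the least positive k with f(k) = f(0): this means 50k ≡ 0 (mod 55), i.e. 55 ∣ 50k. Since gcd(50, 55) = 5, dividing through by 5 this holds exactly when 11 ∣ 10k, and as gcd(10, 11) = 1, exactly when 11 ∣ k.
The smallest positive such k is 11.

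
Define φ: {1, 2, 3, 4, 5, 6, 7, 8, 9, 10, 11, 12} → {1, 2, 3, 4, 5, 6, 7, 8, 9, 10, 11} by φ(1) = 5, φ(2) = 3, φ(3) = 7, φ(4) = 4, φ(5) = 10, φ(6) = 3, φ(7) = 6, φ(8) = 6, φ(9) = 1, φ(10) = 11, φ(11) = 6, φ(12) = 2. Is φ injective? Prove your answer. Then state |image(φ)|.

φ(2) = 3 = φ(6) with 2 ≠ 6, so φ is not injective.
The image of φ is {1, 2, 3, 4, 5, 6, 7, 10, 11}, which has 9 elements.

9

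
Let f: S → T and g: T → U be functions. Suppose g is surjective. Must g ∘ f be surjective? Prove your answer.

not surjective

No. Take S = {0}, T = U = {0, 1, 2, 3, 4}, f(0) = 0, and g = identity (surjective).
Then (g ∘ f)(0) = 0, and 4 ∈ U has no preimage under g ∘ f, so g ∘ f is not surjective.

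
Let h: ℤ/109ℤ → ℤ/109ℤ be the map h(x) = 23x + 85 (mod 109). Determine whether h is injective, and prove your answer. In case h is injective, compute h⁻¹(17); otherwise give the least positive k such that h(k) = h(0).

If h(u) = h(v), then 23u ≡ 23v (mod 109). Because gcd(23, 109) = 1, we may cancel 23 to get u ≡ v (mod 109).
Hence h is injective.
We now compute 23⁻¹ mod 109 explicitly. Euclid's algorithm: 109 = 4·23 + 17, 23 = 1·17 + 6, 17 = 2·6 + 5, 6 = 1·5 + 1; back-substituting gives 1 = 19·23 − 4·109, so 23⁻¹ ≡ 19 (mod 109).
Since h is injective, we compute h⁻¹(17): solve 23x + 85 ≡ 17 (mod 109), i.e. 23x ≡ 41 (mod 109).
Multiplying by 23⁻¹ = 19 gives x ≡ 19·41 = 779 = 7·109 + 16 ≡ 16 (mod 109).
Check: h(16) = 23·16 + 85 = 453 = 4·109 + 17 ≡ 17 (mod 109).

16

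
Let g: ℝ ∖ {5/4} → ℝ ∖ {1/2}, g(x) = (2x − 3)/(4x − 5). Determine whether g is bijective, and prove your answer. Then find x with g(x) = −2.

Suppose g(x_1) = g(x_2). Cross-multiplying: (2x_1 − 3)(4x_2 − 5) = (2x_2 − 3)(4x_1 − 5).
Expanding both sides and cancelling the symmetric terms leaves 2·(x_1 − x_2) = 0. Since 2 ≠ 0, x_1 = x_2. Hence g is injective.
For any y ≠ 1/2, solving y(4x − 5) = 2x − 3 for x gives a well-defined x ≠ 5/4. So g is surjective.
Hence g is bijective.
Solving g(x) = −2: cross-multiplying gives 2x − 3 = −2(4x − 5), which rearranges to 10x = 13, so x = 13/10.

13/10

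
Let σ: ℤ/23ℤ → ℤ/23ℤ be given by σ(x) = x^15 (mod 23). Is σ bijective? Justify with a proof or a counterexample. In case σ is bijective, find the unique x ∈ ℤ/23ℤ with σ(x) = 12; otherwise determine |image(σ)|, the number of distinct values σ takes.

Since 23 is prime, the nonzero elements of ℤ/23ℤ form a cyclic group of order 22.
As gcd(15, 22) = 1, raising to the 15th power is a bijection on this group: if a^15 ≡ b^15 then (ab^{−1})^15 = 1, and the only element of order dividing gcd(15, 22) = 1 is 1, so a = b.
With σ(0) = 0 this makes σ injective on all of ℤ/23ℤ, hence bijective (finite equal-size domain and codomain). In particular σ is bijective.
Since σ is bijective, we find the preimage of 12. The inverse of x ↦ x^15 on (ℤ/23ℤ)^× is x ↦ x^3, because 15·3 = 45 = 2·22 + 1 ≡ 1 (mod 22) and x^{22} = 1 for x ≠ 0 (Fermat). So σ⁻¹(12) = 12^3 mod 23.
Repeated squaring mod 23: 12^1 ≡ 12, 12^2 ≡ 12² = 144 ≡ 6. Since 3 = 2 + 1, 12^3 ≡ 6·12: 6·12 = 72 ≡ 3. So 12^3 ≡ 3 (mod 23).
Hence σ⁻¹(12) = 3.

3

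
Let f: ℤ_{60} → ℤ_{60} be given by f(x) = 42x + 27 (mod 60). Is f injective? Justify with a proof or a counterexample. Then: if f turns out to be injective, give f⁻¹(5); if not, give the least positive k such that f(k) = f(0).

10

By definition, f is injective if f(s) = f(t) implies s = t.
We have gcd(42, 60) = 6 > 1. Taking s = 0 and t = 10: f(0) = 27 and f(10) = 42·10 + 27 = 447 ≡ 27 (mod 60).
So f(0) = f(10) while 0 ≠ 10, hence f is not injective.
Since f is not injective, we find the least positive k with f(k) = f(0): this means 42k ≡ 0 (mod 60), i.e. 60 ∣ 42k. Since gcd(42, 60) = 6, dividing through by 6 this holds exactly when 10 ∣ 7k, and as gcd(7, 10) = 1, exactly when 10 ∣ k.
The smallest positive such k is 10.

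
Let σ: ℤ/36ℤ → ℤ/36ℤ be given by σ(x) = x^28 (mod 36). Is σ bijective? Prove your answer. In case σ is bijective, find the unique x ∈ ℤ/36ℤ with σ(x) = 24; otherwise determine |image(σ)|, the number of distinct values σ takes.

8

σ(0) = 0^28 = 0.
σ(6): Repeated squaring mod 36: 6^1 ≡ 6, 6^2 ≡ 6² = 36 ≡ 0, 6^4 ≡ 0² = 0, 6^8 ≡ 0² = 0, 6^16 ≡ 0² = 0. Since 28 = 16 + 8 + 4, 6^28 ≡ 0·0·0: 0·0 = 0, then 0·0 = 0. So 6^28 ≡ 0 (mod 36).
So σ(0) = σ(6) = 0 while 0 ≠ 6, so σ is not injective, hence not bijective.
Since σ is not bijective, we determine |image(σ)|. Computing x^28 mod 36 for each x (by repeated squaring, reducing mod 36 at every step), the values σ(0), σ(1), …, σ(35) are: 0, 1, 16, 9, 4, 13, 0, 25, 28, 9, 28, 25, 0, 13, 4, 9, 16, 1, 0, 1, 16, 9, 4, 13, 0, 25, 28, 9, 28, 25, 0, 13, 4, 9, 16, 1.
The distinct values are {0, 1, 4, 9, 13, 16, 25, 28}; there are 8 of them.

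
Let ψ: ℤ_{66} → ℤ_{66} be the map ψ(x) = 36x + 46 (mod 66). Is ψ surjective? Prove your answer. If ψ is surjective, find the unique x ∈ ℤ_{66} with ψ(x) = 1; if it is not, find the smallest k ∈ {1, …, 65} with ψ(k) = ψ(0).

Since gcd(36, 66) = 6, we have 36x ≡ 0 (mod 6) for all x, so ψ(x) ≡ 4 (mod 6).
But 0 ≢ 4 (mod 6), so 0 ∈ ℤ_{66} has no preimage. So ψ is not surjective.
Since ψ is not surjective, we find the least positive k with ψ(k) = ψ(0): this means 36k ≡ 0 (mod 66), i.e. 66 ∣ 36k. Since gcd(36, 66) = 6, dividing through by 6 this holds exactly when 11 ∣ 6k, and as gcd(6, 11) = 1, exactly when 11 ∣ k.
The smallest positive such k is 11.

11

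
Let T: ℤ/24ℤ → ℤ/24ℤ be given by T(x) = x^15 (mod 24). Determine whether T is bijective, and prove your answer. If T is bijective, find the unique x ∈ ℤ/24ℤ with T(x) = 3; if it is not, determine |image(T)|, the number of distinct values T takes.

15

T(0) = 0^15 = 0.
T(6): Repeated squaring mod 24: 6^1 ≡ 6, 6^2 ≡ 6² = 36 ≡ 12, 6^4 ≡ 12² = 144 ≡ 0, 6^8 ≡ 0² = 0. Since 15 = 8 + 4 + 2 + 1, 6^15 ≡ 0·0·12·6: 0·0 = 0, then 0·12 = 0, then 0·6 = 0. So 6^15 ≡ 0 (mod 24).
So T(0) = T(6) = 0 while 0 ≠ 6, thus T is not injective, hence not bijective.
Since T is not bijective, we determine |image(T)|. Computing x^15 mod 24 for each x (by repeated squaring, reducing mod 24 at every step), the values T(0), T(1), …, T(23) are: 0, 1, 8, 3, 16, 5, 0, 7, 8, 9, 16, 11, 0, 13, 8, 15, 16, 17, 0, 19, 8, 21, 16, 23.
The distinct values are {0, 1, 3, 5, 7, 8, 9, 11, 13, 15, 16, 17, 19, 21, 23}; there are 15 of them.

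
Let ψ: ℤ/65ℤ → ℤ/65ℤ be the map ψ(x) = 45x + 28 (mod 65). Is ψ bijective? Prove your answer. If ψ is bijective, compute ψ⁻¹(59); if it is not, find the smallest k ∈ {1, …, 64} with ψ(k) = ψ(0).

By definition, ψ is injective when ψ(u) = ψ(v) forces u = v.
We have gcd(45, 65) = 5 > 1. Taking u = 0 and v = 13: ψ(0) = 28 and ψ(13) = 45·13 + 28 = 613 ≡ 28 (mod 65).
So ψ(0) = ψ(13) while 0 ≠ 13, hence ψ is not injective, hence not bijective.
Since ψ is not bijective, we find the least positive k with ψ(k) = ψ(0): this means 45k ≡ 0 (mod 65), i.e. 65 ∣ 45k. Since gcd(45, 65) = 5, dividing through by 5 this holds exactly when 13 ∣ 9k, and as gcd(9, 13) = 1, exactly when 13 ∣ k.
The smallest positive such k is 13.

13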